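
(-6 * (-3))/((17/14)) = 252/17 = 14.82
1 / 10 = 0.10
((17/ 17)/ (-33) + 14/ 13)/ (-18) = -449/ 7722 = -0.06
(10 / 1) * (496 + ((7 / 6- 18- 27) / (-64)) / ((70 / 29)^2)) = 933494783 / 188160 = 4961.18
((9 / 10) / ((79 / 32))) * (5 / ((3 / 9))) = 432 / 79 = 5.47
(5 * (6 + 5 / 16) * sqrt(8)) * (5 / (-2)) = -2525 * sqrt(2) / 16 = -223.18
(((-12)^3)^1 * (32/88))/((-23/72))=497664/253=1967.05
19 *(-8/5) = -152/5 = -30.40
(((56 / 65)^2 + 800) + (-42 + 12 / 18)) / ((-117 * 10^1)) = -4812754 / 7414875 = -0.65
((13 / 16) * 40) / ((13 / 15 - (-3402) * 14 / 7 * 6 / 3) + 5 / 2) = 975 / 408341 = 0.00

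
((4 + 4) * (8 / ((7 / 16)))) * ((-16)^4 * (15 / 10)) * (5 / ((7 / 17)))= 8556380160 / 49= 174620003.27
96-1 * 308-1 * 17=-229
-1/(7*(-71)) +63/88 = 31399/43736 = 0.72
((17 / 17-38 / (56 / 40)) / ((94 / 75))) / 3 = -4575 / 658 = -6.95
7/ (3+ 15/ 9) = 3/ 2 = 1.50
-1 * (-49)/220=49/220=0.22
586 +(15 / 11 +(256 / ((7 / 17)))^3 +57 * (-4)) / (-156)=-906345316621 / 588588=-1539863.74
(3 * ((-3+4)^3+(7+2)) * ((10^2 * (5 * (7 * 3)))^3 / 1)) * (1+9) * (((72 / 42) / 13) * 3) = 1786050000000000 / 13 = 137388461538461.54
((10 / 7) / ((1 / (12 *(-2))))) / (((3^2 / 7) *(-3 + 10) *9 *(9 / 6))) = -0.28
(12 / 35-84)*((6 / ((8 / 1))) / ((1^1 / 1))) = -2196 / 35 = -62.74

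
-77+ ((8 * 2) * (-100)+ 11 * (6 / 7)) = -11673 / 7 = -1667.57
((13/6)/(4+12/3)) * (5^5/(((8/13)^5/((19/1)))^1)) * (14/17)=2006142490625/13369344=150055.42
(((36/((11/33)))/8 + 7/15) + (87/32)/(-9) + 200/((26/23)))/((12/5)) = 1189267/14976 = 79.41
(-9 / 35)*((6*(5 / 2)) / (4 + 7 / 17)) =-153 / 175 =-0.87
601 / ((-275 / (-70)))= 8414 / 55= 152.98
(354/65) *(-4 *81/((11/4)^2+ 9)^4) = -7516717056/320550790625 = -0.02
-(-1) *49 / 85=49 / 85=0.58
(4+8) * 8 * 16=1536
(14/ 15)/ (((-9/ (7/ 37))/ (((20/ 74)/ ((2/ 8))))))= -784/ 36963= -0.02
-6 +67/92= -485/92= -5.27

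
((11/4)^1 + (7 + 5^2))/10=139/40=3.48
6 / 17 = 0.35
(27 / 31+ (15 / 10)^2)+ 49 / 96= 10807 / 2976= 3.63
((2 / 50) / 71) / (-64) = -1 / 113600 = -0.00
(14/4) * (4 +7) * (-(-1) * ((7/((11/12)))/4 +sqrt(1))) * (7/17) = 784/17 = 46.12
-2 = -2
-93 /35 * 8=-21.26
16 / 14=8 / 7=1.14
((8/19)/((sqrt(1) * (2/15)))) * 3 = 180/19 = 9.47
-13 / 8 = -1.62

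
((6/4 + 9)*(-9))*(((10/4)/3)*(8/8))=-315/4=-78.75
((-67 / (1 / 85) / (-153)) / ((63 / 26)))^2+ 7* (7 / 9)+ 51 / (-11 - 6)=76649962 / 321489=238.42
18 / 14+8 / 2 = 37 / 7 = 5.29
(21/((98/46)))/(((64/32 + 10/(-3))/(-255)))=52785/28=1885.18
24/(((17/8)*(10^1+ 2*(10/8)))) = 384/425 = 0.90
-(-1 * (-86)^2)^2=-54700816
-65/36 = -1.81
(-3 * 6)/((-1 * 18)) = 1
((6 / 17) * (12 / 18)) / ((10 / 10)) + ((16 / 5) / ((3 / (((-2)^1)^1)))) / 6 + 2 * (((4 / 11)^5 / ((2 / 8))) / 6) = -13772212 / 123204015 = -0.11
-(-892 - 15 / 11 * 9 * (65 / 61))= 607307 / 671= 905.08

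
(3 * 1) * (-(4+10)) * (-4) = 168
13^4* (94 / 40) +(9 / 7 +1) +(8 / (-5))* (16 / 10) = 46982653 / 700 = 67118.08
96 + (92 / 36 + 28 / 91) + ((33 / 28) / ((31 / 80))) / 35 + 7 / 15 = 88343272 / 888615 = 99.42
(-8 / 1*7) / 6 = -28 / 3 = -9.33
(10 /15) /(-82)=-1 /123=-0.01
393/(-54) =-131/18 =-7.28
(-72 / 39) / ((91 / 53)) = -1272 / 1183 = -1.08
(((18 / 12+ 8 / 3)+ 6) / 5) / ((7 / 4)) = 122 / 105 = 1.16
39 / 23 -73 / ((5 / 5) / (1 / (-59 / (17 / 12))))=56155 / 16284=3.45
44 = 44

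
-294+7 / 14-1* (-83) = -210.50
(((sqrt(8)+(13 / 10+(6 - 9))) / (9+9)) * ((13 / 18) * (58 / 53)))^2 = 17197609 / 819104400 - 2416193 * sqrt(2) / 184298490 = 0.00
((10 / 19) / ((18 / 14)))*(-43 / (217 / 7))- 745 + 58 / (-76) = -7912601 / 10602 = -746.33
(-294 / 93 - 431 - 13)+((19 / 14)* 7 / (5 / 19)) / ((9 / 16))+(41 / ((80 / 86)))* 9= 152797 / 11160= 13.69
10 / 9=1.11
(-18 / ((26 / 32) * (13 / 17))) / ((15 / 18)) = -29376 / 845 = -34.76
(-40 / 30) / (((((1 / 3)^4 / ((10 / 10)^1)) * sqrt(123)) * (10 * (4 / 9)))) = -81 * sqrt(123) / 410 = -2.19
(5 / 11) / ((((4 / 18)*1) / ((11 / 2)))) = 45 / 4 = 11.25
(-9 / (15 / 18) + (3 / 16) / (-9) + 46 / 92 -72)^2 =390339049 / 57600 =6776.72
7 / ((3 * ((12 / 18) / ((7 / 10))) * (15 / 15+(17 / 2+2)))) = 49 / 230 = 0.21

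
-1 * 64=-64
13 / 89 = 0.15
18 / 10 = 1.80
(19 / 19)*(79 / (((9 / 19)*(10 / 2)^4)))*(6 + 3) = 1501 / 625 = 2.40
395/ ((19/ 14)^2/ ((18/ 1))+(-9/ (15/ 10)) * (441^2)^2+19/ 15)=-6967800/ 4003171434744091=-0.00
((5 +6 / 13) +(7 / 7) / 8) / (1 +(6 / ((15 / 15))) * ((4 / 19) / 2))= 11039 / 3224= 3.42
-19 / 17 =-1.12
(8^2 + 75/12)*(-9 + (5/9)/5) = -5620/9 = -624.44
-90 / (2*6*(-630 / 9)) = 3 / 28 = 0.11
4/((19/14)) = 2.95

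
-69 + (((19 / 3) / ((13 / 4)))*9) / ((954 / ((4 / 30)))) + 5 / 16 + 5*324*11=8806072321 / 496080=17751.31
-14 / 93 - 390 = -390.15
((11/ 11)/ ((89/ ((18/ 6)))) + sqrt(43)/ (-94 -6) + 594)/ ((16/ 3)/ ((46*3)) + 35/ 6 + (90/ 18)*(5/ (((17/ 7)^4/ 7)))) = 1828088104086/ 33552288089 -17288847*sqrt(43)/ 18849600050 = 54.48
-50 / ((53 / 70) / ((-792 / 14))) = 198000 / 53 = 3735.85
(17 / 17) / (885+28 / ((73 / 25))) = 73 / 65305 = 0.00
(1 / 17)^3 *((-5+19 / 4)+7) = 27 / 19652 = 0.00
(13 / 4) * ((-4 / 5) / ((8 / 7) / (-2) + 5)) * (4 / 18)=-182 / 1395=-0.13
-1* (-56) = 56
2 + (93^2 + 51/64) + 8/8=553779/64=8652.80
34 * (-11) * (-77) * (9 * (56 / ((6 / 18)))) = 43542576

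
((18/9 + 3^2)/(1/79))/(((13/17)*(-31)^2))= 14773/12493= 1.18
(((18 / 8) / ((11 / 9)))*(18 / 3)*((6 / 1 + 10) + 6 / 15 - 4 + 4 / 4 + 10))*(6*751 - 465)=114889671 / 110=1044451.55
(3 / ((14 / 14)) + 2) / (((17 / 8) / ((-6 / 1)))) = -240 / 17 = -14.12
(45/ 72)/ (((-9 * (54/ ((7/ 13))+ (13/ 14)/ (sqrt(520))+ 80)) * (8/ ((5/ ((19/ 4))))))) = -0.00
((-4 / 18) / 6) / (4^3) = -1 / 1728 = -0.00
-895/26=-34.42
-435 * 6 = -2610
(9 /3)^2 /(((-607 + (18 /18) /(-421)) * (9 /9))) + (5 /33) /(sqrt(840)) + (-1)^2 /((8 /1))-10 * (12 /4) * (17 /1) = -260602651 /511096 + sqrt(210) /2772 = -509.88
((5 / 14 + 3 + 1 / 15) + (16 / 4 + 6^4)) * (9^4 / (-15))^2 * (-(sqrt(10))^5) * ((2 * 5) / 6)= -290930998158 * sqrt(10) / 7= -131429228017.93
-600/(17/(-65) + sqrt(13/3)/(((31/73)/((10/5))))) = -11473410000 * sqrt(39)/1169948113 - 1911429000/1169948113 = -62.88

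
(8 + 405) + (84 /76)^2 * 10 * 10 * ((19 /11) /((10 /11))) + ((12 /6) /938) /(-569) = 3270915258 /5070359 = 645.11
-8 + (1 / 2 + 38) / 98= -213 / 28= -7.61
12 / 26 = 6 / 13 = 0.46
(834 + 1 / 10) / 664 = 8341 / 6640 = 1.26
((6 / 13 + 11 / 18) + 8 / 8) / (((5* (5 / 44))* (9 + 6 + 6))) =2134 / 12285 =0.17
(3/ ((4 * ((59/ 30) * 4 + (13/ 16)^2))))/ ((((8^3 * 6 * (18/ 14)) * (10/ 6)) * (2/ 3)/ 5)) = 105/ 1047776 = 0.00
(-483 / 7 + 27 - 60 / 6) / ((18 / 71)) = -1846 / 9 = -205.11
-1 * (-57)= 57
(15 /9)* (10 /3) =50 /9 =5.56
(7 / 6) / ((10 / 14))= 49 / 30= 1.63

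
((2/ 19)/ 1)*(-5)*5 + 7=83/ 19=4.37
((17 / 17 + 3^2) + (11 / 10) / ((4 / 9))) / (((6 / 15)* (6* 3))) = 499 / 288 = 1.73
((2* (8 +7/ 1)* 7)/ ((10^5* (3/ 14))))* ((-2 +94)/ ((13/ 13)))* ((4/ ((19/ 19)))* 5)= 2254/ 125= 18.03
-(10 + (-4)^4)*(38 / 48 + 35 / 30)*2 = -1041.83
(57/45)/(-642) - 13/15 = -1673/1926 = -0.87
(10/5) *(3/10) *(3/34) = 0.05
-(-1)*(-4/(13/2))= -8/13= -0.62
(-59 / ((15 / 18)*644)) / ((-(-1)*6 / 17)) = -1003 / 3220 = -0.31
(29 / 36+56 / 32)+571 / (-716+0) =11329 / 6444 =1.76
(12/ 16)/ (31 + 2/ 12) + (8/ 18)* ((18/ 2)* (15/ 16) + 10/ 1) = 55327/ 6732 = 8.22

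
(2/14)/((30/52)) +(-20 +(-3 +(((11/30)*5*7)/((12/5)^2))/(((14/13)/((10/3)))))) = -1438471/90720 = -15.86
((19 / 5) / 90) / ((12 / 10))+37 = 19999 / 540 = 37.04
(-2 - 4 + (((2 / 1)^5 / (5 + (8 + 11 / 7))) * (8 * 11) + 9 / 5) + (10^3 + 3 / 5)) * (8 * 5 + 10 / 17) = 13954652 / 289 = 48285.99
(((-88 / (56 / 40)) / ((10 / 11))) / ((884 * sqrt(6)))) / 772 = -121 * sqrt(6) / 7165704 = -0.00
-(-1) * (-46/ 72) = -23/ 36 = -0.64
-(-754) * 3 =2262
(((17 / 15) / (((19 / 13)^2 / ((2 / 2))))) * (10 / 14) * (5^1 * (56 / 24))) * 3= 14365 / 1083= 13.26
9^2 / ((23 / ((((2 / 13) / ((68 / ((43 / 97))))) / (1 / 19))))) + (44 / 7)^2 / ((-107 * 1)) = -1562127461 / 5170132786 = -0.30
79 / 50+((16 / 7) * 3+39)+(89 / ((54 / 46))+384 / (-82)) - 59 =59.57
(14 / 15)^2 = 0.87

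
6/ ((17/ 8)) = 2.82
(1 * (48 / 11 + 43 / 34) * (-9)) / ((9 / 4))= -4210 / 187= -22.51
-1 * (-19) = 19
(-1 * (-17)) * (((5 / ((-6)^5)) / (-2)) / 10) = 17 / 31104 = 0.00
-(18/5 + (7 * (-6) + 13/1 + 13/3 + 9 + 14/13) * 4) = 10678/195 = 54.76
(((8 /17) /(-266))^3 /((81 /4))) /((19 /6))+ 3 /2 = 17788540088135 /11859026726106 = 1.50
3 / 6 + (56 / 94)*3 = 215 / 94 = 2.29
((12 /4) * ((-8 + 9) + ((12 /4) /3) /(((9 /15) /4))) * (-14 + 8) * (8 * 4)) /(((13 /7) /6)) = -185472 /13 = -14267.08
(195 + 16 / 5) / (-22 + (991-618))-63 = -109574 / 1755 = -62.44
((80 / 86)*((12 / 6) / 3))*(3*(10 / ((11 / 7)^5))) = 13445600 / 6925193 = 1.94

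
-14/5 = -2.80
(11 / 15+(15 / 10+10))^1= 367 / 30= 12.23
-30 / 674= -15 / 337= -0.04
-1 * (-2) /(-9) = -2 /9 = -0.22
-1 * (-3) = 3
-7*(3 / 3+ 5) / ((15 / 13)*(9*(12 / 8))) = -364 / 135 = -2.70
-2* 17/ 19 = -34/ 19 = -1.79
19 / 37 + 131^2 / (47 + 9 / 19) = 12081321 / 33374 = 362.00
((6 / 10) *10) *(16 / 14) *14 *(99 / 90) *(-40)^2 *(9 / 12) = 126720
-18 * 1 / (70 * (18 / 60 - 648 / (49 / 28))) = 6 / 8633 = 0.00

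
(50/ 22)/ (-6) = -25/ 66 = -0.38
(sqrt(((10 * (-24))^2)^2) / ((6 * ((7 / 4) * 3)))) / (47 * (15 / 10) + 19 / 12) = 30720 / 1211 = 25.37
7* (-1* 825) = -5775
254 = 254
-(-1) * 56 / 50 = 28 / 25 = 1.12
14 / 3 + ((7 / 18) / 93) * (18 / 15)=6517 / 1395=4.67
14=14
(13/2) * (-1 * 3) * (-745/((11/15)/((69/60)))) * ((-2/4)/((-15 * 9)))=44551/528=84.38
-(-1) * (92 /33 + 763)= 25271 /33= 765.79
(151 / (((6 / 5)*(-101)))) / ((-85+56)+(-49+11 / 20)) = 7550 / 469347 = 0.02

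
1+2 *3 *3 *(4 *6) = 433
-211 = -211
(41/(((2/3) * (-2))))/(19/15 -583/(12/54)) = 1845/157334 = 0.01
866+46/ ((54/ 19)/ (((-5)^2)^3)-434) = 55782492243/ 64421848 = 865.89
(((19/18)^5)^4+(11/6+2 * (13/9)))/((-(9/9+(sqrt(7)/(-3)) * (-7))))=97789977812749660683754321/473101210697365567806898176- 684529844689247624786280247 * sqrt(7)/1419303632092096703420694528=-1.07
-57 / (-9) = 19 / 3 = 6.33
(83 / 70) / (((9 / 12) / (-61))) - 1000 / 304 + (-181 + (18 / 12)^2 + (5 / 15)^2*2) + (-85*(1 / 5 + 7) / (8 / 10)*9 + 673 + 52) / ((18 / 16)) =-15305137 / 2660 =-5753.81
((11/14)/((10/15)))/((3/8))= 22/7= 3.14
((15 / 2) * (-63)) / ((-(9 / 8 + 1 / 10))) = 2700 / 7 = 385.71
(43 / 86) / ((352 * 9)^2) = 1 / 20072448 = 0.00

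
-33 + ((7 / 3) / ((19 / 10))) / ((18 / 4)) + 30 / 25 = -80867 / 2565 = -31.53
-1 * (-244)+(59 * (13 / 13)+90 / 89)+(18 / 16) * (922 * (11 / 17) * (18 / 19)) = 54035661 / 57494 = 939.85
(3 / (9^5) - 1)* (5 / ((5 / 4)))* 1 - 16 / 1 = -393656 / 19683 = -20.00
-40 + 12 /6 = -38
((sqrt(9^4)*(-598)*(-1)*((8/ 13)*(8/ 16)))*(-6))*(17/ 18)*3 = -253368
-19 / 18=-1.06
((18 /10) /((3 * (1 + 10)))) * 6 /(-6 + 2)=-9 /110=-0.08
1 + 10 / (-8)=-0.25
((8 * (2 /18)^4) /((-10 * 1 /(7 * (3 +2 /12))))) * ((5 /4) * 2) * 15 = -665 /6561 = -0.10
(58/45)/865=58/38925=0.00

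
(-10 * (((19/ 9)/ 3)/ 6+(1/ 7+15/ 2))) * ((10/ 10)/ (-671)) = 4000/ 34587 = 0.12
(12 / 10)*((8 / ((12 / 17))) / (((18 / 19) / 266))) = 171836 / 45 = 3818.58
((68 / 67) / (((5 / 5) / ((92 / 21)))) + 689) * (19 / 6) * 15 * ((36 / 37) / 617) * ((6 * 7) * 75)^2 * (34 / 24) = 730147941.82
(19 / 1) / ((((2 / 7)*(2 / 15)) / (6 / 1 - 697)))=-1378545 / 4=-344636.25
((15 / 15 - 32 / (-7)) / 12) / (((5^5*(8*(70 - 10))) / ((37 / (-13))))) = -0.00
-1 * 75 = -75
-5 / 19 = -0.26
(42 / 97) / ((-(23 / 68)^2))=-194208 / 51313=-3.78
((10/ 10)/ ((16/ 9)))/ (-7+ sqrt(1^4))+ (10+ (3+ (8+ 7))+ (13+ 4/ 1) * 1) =1437/ 32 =44.91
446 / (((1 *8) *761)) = 223 / 3044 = 0.07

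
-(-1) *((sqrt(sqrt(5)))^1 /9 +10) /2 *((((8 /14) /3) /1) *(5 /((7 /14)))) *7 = 20 *5^(1 /4) /27 +200 /3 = 67.77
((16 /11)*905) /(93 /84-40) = -405440 /11979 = -33.85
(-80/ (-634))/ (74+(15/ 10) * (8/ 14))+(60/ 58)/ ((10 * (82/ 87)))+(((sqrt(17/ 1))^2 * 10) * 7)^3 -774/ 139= 797627453061726501/ 473324746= 1685158994.54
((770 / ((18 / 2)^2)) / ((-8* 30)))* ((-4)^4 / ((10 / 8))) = -9856 / 1215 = -8.11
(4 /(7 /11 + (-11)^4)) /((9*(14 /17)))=0.00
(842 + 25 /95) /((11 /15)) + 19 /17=4084736 /3553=1149.66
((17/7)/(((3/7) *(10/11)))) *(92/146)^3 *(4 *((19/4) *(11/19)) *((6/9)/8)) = 1.43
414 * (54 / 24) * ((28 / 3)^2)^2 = 7068544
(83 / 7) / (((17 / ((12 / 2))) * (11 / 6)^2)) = 17928 / 14399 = 1.25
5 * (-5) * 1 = -25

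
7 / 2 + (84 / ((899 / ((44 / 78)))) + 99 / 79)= 8874265 / 1846546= 4.81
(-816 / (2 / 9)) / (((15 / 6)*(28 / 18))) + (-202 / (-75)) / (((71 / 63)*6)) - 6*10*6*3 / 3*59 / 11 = -392905001 / 136675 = -2874.74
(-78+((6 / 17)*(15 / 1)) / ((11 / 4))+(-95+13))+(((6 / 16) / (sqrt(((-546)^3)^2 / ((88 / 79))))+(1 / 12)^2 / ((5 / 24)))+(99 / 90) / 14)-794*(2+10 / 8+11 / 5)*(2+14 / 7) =-1371870979 / 78540+sqrt(1738) / 17145247392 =-17467.16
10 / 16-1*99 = -787 / 8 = -98.38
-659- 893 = -1552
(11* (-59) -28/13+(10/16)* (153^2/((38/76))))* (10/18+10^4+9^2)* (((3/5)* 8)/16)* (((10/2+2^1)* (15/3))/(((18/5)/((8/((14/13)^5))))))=1376918059258625/296352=4646224959.71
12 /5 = 2.40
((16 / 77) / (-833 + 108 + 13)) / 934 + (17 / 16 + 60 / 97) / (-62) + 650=649.97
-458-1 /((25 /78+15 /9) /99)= -78712 /155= -507.82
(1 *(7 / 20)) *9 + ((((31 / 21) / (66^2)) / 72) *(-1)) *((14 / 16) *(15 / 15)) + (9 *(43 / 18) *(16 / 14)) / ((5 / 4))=6008560771 / 263450880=22.81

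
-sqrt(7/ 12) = -sqrt(21)/ 6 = -0.76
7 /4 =1.75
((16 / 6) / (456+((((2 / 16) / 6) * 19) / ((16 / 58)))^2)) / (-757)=-393216 / 51130457509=-0.00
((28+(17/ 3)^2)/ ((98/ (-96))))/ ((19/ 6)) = -17312/ 931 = -18.60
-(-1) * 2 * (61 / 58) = 61 / 29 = 2.10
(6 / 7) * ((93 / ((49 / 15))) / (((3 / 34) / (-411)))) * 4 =-155949840 / 343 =-454664.26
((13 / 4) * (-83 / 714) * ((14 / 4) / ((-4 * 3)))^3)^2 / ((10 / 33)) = 30748769051 / 106039219322880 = 0.00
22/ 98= 11/ 49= 0.22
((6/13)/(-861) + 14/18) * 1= 26099/33579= 0.78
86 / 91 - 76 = -6830 / 91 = -75.05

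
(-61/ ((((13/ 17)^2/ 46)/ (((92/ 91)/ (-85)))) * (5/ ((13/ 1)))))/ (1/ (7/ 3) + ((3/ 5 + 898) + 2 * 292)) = 2194292/ 21930285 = 0.10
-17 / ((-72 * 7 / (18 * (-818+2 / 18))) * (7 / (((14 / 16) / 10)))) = -125137 / 20160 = -6.21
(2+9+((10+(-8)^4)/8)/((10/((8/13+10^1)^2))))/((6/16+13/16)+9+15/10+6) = 78343384/239135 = 327.61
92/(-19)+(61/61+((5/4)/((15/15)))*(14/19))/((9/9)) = -111/38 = -2.92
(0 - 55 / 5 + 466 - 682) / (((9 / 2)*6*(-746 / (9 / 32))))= 227 / 71616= 0.00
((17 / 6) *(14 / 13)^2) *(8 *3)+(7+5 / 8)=116933 / 1352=86.49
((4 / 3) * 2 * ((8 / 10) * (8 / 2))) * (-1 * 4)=-512 / 15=-34.13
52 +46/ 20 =543/ 10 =54.30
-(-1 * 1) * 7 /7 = 1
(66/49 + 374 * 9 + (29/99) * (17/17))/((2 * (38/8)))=32672842/92169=354.49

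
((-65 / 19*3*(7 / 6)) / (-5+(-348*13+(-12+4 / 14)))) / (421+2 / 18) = 147 / 23475260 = 0.00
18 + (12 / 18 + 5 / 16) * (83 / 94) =18.86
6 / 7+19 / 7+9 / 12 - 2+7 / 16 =309 / 112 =2.76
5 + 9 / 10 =5.90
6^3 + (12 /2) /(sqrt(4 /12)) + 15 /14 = 6 * sqrt(3) + 3039 /14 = 227.46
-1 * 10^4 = -10000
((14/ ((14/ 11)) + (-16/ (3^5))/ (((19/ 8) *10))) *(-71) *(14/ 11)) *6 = -504695548/ 84645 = -5962.50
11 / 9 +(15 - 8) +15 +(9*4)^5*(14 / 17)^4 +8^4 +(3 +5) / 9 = 27815911.36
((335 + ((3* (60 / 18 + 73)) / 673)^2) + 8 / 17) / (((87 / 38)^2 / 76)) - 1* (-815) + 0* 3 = 331070506742351 / 58279733217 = 5680.71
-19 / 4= -4.75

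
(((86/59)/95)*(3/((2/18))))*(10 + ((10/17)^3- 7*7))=-442589454/27537365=-16.07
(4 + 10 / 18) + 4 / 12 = 44 / 9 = 4.89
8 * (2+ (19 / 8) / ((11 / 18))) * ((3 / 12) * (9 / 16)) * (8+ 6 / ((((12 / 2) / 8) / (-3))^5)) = -1787877 / 44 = -40633.57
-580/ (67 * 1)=-580/ 67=-8.66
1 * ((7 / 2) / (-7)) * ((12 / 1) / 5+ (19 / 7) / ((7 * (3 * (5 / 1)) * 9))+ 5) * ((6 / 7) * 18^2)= -352584 / 343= -1027.94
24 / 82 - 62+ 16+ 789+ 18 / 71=2164463 / 2911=743.55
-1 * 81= -81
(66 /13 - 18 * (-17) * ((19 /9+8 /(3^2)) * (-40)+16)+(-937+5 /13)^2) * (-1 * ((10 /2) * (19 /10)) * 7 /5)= -11244211.76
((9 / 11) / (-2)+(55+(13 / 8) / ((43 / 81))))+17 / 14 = 1559249 / 26488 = 58.87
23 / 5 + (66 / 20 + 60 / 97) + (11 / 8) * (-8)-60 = -60607 / 970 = -62.48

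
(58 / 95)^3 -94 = -80398138 / 857375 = -93.77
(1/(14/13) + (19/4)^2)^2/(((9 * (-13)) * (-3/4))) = 769129/122304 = 6.29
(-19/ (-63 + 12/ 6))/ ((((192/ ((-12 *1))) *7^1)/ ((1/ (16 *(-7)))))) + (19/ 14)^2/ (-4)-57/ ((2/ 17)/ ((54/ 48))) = -59632203/ 109312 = -545.52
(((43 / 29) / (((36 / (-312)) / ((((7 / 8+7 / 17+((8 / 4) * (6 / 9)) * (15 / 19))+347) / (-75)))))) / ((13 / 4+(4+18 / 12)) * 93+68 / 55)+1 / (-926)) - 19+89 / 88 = -55169286219124007 / 3079283821166520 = -17.92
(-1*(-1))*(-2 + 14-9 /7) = 75 /7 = 10.71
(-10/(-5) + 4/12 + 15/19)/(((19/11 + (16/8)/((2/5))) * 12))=979/25308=0.04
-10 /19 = -0.53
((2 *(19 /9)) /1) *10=380 /9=42.22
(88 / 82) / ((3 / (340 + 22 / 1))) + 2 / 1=16174 / 123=131.50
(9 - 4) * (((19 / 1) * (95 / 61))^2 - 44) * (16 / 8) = 30943010 / 3721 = 8315.78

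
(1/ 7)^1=0.14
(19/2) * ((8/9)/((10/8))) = 6.76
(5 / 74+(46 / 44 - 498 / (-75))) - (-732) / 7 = 8000309 / 71225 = 112.32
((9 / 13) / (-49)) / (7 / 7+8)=-1 / 637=-0.00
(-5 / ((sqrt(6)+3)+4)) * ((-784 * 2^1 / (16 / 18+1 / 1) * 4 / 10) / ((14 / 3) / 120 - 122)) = -35562240 / 16047643+5080320 * sqrt(6) / 16047643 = -1.44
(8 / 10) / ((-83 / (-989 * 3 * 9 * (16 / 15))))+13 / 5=575059 / 2075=277.14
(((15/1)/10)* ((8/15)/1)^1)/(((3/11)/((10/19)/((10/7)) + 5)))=1496/95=15.75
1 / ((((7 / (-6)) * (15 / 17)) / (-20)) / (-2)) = -272 / 7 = -38.86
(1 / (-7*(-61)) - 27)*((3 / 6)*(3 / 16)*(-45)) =194535 / 1708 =113.90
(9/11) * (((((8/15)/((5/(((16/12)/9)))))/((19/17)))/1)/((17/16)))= 512/47025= 0.01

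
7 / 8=0.88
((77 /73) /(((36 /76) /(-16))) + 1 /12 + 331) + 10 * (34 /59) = 46704365 /155052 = 301.22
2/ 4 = 1/ 2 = 0.50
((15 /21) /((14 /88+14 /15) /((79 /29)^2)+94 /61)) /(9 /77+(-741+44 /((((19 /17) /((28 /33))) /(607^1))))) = 39385421955 /1818443784598526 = 0.00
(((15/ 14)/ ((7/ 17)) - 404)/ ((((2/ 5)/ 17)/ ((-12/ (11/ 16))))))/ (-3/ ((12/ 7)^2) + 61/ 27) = 13866764544/ 57673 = 240437.72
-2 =-2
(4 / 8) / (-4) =-1 / 8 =-0.12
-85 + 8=-77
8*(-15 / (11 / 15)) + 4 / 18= -16178 / 99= -163.41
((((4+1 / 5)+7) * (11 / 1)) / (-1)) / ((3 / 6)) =-1232 / 5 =-246.40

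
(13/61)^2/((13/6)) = 78/3721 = 0.02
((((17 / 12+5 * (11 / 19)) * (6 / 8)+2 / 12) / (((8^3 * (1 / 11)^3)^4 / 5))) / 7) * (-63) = -145983995943177315 / 20890720927744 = -6987.98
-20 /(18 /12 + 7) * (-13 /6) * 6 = 520 /17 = 30.59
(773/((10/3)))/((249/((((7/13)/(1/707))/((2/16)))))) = 2836.39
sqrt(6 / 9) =sqrt(6) / 3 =0.82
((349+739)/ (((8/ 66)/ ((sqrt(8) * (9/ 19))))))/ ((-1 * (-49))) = 161568 * sqrt(2)/ 931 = 245.43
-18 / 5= -3.60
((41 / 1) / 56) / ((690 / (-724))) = -7421 / 9660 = -0.77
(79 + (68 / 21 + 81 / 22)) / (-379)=-39695 / 175098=-0.23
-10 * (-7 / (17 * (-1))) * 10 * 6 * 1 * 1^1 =-4200 / 17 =-247.06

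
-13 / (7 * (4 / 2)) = -13 / 14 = -0.93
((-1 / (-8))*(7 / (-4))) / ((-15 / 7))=0.10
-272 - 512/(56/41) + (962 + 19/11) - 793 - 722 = -92256/77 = -1198.13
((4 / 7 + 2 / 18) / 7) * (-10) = -430 / 441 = -0.98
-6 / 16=-3 / 8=-0.38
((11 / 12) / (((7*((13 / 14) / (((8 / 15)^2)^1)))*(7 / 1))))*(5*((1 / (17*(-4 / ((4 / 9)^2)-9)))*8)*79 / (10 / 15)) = -444928 / 8144955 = -0.05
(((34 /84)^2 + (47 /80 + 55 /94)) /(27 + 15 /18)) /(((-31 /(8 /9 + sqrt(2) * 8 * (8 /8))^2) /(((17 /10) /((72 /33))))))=-67546779949 /434579899950-414397423 * sqrt(2) /24143327775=-0.18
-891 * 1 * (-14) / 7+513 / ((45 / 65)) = 2523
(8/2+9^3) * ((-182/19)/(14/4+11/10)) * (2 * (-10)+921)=-600994030/437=-1375272.38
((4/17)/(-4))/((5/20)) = -4/17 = -0.24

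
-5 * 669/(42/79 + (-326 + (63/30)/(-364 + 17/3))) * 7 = 19885188750/276408977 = 71.94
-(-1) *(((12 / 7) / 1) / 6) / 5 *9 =18 / 35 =0.51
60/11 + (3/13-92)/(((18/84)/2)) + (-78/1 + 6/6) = -928.06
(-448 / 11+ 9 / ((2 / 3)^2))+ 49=1255 / 44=28.52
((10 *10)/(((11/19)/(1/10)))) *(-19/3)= -109.39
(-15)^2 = 225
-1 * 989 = -989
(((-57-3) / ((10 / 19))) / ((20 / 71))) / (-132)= 1349 / 440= 3.07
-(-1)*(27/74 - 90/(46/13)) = -42669/1702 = -25.07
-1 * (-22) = 22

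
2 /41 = 0.05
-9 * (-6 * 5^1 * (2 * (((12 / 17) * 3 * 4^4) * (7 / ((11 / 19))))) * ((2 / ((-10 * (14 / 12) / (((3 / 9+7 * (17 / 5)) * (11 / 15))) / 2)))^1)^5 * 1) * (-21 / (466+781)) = 21759472035492336381198336 / 44380230712890625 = 490296505.58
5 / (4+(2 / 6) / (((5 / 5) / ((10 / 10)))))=15 / 13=1.15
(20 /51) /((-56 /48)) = -40 /119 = -0.34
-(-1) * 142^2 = 20164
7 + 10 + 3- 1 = 19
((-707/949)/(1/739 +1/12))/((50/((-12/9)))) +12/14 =136163338/124722325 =1.09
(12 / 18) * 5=10 / 3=3.33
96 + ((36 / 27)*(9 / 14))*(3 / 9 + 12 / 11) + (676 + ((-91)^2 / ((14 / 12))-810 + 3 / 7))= 543747 / 77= 7061.65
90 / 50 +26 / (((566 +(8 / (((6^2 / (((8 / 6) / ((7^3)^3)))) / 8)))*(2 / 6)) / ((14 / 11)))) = 94552011967977 / 50876415331115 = 1.86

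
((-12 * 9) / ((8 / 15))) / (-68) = 405 / 136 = 2.98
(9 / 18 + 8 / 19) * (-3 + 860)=29995 / 38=789.34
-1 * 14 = -14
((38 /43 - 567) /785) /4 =-24343 /135020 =-0.18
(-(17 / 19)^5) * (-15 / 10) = 4259571 / 4952198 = 0.86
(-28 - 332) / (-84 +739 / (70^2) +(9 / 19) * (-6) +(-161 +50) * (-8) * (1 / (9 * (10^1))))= 100548000 / 21457117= 4.69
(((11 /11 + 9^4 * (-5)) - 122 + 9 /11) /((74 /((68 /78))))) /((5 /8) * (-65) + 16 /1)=49256072 /3126981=15.75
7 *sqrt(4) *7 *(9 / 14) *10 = 630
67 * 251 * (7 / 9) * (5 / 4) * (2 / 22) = 588595 / 396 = 1486.35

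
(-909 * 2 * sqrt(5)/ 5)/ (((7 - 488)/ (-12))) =-21816 * sqrt(5)/ 2405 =-20.28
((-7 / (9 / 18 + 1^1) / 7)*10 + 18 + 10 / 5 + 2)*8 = 368 / 3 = 122.67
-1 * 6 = -6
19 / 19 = 1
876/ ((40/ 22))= 2409/ 5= 481.80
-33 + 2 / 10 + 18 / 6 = -149 / 5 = -29.80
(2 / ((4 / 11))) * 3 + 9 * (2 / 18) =35 / 2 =17.50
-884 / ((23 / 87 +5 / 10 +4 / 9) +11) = -461448 / 6373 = -72.41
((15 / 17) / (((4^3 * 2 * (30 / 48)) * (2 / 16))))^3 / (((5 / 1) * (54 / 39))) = 39 / 393040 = 0.00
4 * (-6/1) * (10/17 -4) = 1392/17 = 81.88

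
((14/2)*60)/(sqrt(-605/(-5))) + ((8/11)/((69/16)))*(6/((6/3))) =9788/253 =38.69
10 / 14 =5 / 7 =0.71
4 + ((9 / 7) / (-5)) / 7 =971 / 245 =3.96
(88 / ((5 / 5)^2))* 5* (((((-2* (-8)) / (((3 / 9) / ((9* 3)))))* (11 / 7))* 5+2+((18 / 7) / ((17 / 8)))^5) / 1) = 4482478.79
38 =38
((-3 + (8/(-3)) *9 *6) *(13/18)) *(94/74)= -134.86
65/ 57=1.14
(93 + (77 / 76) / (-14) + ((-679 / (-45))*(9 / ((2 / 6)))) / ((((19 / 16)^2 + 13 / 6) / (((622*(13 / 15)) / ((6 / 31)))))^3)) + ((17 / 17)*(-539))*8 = 3409020039155720479060837711 / 17723198148165000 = 192347905307.86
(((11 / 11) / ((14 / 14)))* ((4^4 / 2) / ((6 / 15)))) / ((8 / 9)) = 360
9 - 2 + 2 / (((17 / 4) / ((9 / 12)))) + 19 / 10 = 1573 / 170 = 9.25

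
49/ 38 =1.29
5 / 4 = 1.25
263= 263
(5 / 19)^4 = 625 / 130321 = 0.00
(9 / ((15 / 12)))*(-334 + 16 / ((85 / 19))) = -2379.05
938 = 938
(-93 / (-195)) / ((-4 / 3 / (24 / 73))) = -558 / 4745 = -0.12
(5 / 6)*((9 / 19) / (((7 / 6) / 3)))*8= 1080 / 133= 8.12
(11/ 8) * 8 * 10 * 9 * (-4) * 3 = -11880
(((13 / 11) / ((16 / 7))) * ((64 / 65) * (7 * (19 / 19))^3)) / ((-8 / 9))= -21609 / 110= -196.45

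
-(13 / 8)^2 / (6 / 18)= -507 / 64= -7.92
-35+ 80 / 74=-1255 / 37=-33.92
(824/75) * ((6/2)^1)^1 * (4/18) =1648/225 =7.32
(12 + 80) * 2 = 184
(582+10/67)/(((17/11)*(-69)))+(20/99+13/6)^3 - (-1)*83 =18470556193849/203351383224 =90.83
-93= -93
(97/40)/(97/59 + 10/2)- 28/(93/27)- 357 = -177304507/486080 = -364.76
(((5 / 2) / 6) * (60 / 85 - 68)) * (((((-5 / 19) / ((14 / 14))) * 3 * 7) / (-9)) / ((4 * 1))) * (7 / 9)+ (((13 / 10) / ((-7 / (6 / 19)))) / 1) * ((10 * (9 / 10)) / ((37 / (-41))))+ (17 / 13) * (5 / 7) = -1611018193 / 880908210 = -1.83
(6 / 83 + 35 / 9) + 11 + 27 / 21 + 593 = 3185752 / 5229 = 609.25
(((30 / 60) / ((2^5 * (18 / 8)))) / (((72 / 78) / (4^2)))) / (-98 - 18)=-13 / 12528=-0.00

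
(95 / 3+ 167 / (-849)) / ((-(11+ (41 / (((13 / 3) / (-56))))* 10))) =115778 / 19452571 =0.01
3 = 3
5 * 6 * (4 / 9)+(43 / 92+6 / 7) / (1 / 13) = 59027 / 1932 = 30.55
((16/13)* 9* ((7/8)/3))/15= 14/65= 0.22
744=744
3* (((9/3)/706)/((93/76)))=114/10943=0.01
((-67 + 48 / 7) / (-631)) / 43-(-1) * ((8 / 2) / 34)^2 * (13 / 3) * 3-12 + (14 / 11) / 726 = -2589805499198 / 219176005587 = -11.82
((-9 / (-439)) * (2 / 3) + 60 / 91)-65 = -2569799 / 39949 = -64.33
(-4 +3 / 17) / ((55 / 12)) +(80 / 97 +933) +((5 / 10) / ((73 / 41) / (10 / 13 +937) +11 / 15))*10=1287243294655 / 1369712168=939.79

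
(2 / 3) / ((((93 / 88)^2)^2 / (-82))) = -9835003904 / 224415603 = -43.82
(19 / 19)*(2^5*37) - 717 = 467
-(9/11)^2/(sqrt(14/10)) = -81*sqrt(35)/847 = -0.57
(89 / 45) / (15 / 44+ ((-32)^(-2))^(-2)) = 3916 / 2076181155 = 0.00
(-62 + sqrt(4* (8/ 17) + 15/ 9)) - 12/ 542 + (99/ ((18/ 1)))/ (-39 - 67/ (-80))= -51434064/ 827363 + sqrt(9231)/ 51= -60.28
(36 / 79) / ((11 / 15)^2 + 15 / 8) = 64800 / 343097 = 0.19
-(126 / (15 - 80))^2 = -15876 / 4225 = -3.76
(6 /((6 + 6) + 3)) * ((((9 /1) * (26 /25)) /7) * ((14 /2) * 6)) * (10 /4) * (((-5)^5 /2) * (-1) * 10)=877500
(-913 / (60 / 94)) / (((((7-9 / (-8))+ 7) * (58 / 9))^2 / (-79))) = 66566664 / 5596855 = 11.89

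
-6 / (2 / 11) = -33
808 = 808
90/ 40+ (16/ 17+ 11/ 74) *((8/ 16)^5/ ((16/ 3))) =1453329/ 644096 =2.26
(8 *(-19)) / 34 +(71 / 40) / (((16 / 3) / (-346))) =-650753 / 5440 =-119.62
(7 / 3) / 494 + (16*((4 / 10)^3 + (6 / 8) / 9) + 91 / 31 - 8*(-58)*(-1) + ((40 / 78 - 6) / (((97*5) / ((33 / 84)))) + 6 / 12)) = -458.21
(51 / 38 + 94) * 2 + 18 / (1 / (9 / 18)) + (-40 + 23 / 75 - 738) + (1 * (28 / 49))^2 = -40336687 / 69825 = -577.68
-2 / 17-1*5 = -87 / 17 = -5.12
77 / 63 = 11 / 9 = 1.22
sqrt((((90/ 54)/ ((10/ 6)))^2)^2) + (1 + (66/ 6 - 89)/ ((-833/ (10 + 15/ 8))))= 10369/ 3332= 3.11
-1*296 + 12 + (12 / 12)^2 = -283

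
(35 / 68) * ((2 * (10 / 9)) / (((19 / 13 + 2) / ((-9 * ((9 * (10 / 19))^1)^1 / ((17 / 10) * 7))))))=-6500 / 5491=-1.18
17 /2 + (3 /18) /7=179 /21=8.52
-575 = -575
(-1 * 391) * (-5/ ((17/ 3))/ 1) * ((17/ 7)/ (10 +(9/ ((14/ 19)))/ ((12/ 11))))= 46920/ 1187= 39.53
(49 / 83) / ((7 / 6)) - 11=-871 / 83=-10.49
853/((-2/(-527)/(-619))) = -278259689/2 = -139129844.50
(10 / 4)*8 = 20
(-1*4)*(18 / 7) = -72 / 7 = -10.29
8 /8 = 1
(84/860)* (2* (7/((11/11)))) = 294/215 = 1.37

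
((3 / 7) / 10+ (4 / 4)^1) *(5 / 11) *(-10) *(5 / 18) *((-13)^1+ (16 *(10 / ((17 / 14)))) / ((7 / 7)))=-1228225 / 7854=-156.38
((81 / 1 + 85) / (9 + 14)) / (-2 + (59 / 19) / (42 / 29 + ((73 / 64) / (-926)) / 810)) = 3179483000051 / 63486003529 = 50.08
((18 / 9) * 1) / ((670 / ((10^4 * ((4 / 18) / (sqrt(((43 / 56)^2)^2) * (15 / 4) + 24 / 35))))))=250880000 / 109554849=2.29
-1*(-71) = 71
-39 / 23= -1.70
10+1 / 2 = 21 / 2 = 10.50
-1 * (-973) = 973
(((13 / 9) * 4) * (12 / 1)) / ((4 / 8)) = 416 / 3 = 138.67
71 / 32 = 2.22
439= 439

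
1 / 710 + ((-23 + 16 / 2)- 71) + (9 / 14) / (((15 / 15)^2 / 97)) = -58749 / 2485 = -23.64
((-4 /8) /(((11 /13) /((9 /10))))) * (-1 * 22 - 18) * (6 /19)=1404 /209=6.72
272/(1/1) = 272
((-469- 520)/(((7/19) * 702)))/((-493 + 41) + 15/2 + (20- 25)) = 18791/2208843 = 0.01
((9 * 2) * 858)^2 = 238517136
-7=-7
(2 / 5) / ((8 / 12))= 3 / 5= 0.60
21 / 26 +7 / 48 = 595 / 624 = 0.95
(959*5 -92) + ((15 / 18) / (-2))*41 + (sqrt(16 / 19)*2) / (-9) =56231 / 12 -8*sqrt(19) / 171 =4685.71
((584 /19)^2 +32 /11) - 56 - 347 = 2162855 /3971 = 544.66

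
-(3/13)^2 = -9/169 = -0.05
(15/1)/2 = 15/2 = 7.50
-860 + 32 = -828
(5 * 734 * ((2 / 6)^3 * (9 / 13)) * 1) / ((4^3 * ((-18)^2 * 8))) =0.00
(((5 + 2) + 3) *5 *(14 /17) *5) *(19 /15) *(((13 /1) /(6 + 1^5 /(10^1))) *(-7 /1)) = -12103000 /3111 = -3890.39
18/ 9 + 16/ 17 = 50/ 17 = 2.94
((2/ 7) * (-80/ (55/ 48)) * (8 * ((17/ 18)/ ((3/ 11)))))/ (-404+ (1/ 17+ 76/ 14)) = 591872/ 426807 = 1.39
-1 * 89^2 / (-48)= 7921 / 48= 165.02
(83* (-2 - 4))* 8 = -3984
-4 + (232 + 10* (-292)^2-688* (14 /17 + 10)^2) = 223185924 /289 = 772269.63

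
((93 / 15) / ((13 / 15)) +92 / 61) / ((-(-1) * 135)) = 6869 / 107055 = 0.06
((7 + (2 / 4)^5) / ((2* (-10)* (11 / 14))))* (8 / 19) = -0.19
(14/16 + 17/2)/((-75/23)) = -23/8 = -2.88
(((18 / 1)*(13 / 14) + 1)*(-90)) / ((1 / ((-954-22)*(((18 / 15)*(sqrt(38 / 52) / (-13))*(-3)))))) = 19605888*sqrt(494) / 1183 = 368353.88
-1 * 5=-5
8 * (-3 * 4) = -96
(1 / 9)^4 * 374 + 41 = 41.06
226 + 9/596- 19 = 123381/596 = 207.02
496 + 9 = 505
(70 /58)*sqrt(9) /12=35 /116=0.30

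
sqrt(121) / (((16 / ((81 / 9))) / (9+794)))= 79497 / 16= 4968.56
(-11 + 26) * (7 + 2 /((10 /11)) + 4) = 198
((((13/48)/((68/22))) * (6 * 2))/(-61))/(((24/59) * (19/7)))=-59059/3782976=-0.02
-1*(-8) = 8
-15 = -15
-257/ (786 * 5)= -257/ 3930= -0.07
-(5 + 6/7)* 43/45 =-1763/315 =-5.60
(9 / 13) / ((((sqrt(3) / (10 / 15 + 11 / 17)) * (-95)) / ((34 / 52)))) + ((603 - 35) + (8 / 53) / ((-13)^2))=5087584 / 8957 - 67 * sqrt(3) / 32110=568.00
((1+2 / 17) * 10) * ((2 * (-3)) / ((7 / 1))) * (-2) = 2280 / 119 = 19.16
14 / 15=0.93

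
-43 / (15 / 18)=-258 / 5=-51.60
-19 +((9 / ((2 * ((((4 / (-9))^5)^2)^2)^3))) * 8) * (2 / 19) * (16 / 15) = 5391030899743293631220795296869504391455431790865068772643 / 986536403121617249420794302551818240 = 5464604126806563982560.98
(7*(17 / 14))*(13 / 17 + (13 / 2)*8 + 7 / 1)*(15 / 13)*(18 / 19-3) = -22860 / 19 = -1203.16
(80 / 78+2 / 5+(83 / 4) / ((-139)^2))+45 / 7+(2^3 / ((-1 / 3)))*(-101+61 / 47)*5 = 59359580298973 / 4958155020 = 11972.11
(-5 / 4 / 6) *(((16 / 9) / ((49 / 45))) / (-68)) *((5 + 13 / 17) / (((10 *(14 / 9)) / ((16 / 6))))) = 10 / 2023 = 0.00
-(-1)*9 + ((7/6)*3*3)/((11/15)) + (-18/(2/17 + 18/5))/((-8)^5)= 1327997151/56950784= 23.32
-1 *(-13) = 13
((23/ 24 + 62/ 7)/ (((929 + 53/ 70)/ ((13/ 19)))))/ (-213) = -107185/ 3160690812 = -0.00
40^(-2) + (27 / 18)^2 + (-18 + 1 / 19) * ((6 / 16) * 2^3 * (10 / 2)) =-8115581 / 30400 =-266.96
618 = 618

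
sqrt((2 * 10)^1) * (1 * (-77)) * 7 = -1078 * sqrt(5) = -2410.48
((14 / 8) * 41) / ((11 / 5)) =1435 / 44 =32.61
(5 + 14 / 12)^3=234.50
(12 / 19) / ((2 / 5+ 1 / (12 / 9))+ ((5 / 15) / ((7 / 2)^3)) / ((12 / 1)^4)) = 160030080 / 291388199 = 0.55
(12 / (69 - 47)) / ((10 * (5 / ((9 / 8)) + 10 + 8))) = 27 / 11110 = 0.00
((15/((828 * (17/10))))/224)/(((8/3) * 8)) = 25/11210752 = 0.00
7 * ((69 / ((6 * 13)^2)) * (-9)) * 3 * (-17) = 24633 / 676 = 36.44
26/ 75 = 0.35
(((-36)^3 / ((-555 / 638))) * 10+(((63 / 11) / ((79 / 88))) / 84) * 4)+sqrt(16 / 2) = 2 * sqrt(2)+1567704696 / 2923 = 536336.97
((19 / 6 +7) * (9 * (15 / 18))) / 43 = 305 / 172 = 1.77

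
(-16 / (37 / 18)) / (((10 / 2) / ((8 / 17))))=-2304 / 3145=-0.73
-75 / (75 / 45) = -45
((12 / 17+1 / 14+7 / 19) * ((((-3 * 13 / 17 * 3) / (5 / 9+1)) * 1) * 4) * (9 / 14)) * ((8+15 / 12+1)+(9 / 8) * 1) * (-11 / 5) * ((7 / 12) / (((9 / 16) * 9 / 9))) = 338.28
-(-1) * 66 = 66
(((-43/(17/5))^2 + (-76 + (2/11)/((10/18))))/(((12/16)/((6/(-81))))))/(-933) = 3572152/400410945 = 0.01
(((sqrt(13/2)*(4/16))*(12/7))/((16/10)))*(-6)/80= -0.05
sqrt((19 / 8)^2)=19 / 8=2.38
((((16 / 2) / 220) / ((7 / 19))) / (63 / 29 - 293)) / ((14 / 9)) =-4959 / 22729630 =-0.00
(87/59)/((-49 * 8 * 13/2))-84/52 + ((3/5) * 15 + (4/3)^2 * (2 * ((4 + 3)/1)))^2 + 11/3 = 1077661961/936684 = 1150.51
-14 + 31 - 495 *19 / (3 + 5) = -9269 / 8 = -1158.62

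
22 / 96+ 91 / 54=827 / 432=1.91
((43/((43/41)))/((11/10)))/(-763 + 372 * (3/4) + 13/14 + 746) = 5740/40491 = 0.14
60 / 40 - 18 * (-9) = 327 / 2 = 163.50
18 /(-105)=-6 /35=-0.17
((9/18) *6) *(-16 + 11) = -15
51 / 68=3 / 4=0.75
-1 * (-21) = 21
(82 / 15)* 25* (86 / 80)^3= 3259787 / 19200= 169.78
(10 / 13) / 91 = 10 / 1183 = 0.01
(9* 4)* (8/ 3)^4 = 16384/ 9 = 1820.44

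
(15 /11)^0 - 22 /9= -13 /9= -1.44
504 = 504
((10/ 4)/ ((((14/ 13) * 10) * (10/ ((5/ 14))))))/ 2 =13/ 3136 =0.00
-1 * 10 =-10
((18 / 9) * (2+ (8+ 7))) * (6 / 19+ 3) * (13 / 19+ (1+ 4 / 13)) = 1053864 / 4693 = 224.56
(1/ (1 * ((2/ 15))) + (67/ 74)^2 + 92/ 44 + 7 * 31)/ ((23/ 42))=287664489/ 692714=415.27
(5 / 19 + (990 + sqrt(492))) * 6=12 * sqrt(123) + 112890 / 19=6074.67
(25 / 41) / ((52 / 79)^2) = 156025 / 110864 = 1.41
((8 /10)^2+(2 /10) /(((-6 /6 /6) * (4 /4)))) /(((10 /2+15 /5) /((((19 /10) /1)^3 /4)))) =-48013 /400000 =-0.12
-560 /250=-56 /25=-2.24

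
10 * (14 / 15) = 28 / 3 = 9.33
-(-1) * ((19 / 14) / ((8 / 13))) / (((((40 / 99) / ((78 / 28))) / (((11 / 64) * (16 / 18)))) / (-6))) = -3496779 / 250880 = -13.94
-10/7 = -1.43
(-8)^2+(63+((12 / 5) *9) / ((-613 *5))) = 1946167 / 15325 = 126.99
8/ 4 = 2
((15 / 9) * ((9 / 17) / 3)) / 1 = 5 / 17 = 0.29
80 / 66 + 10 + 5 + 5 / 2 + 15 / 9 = 1345 / 66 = 20.38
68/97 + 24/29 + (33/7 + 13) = 378912/19691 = 19.24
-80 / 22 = -40 / 11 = -3.64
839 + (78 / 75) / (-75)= 1573099 / 1875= 838.99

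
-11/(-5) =11/5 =2.20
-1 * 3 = -3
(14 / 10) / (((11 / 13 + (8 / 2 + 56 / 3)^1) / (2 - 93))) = -3549 / 655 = -5.42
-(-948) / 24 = 79 / 2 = 39.50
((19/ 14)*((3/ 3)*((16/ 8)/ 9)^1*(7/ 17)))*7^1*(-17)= -133/ 9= -14.78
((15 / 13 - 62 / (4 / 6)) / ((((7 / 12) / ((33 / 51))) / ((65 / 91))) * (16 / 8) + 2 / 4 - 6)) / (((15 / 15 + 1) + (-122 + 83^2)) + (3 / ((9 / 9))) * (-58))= 39402 / 8419177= 0.00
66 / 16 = 33 / 8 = 4.12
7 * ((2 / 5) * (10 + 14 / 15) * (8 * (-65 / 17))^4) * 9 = 241196398.55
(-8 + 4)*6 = -24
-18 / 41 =-0.44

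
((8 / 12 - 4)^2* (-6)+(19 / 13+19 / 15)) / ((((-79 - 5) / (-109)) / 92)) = -10419092 / 1365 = -7633.03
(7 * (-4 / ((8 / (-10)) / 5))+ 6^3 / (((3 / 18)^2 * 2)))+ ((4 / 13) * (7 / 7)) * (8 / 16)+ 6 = 52899 / 13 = 4069.15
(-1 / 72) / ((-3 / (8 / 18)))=1 / 486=0.00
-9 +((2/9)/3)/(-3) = -731/81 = -9.02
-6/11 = -0.55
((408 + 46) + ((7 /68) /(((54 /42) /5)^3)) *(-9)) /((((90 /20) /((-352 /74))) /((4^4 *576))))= -3172673388544 /50949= -62271553.68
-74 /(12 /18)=-111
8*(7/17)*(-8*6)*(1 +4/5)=-24192/85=-284.61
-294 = -294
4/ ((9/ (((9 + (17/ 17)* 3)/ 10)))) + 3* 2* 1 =98/ 15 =6.53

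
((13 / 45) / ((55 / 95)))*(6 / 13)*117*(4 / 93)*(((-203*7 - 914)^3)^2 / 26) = 2463569946146755137500 / 341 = 7224545296618050256.60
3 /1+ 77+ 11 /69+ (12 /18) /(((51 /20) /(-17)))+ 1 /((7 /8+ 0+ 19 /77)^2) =7562107105 /98838567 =76.51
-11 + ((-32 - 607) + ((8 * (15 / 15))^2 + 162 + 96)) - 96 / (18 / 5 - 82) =-16012 / 49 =-326.78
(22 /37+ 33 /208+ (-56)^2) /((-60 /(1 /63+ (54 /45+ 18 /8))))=-105421358251 /581817600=-181.19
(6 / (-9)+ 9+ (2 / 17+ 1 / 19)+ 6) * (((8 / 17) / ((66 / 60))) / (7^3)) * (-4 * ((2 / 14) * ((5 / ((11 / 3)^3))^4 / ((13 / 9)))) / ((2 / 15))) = -33609923163000000 / 5916867761089514001773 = -0.00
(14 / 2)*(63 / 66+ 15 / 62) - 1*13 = -1577 / 341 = -4.62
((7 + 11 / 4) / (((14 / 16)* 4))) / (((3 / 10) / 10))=650 / 7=92.86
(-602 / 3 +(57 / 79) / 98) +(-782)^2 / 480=498592091 / 464520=1073.35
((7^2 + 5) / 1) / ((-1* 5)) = -54 / 5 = -10.80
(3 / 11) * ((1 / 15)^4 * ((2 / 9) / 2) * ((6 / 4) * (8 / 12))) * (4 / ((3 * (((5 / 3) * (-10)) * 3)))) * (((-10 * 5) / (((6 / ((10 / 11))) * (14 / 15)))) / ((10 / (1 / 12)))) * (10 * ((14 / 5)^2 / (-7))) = -2 / 165391875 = -0.00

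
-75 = -75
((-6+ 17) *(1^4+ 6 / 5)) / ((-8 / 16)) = -242 / 5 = -48.40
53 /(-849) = -53 /849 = -0.06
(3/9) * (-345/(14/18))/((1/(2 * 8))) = -16560/7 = -2365.71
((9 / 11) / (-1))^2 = 81 / 121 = 0.67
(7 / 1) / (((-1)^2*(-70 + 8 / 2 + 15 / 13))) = -91 / 843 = -0.11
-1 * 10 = -10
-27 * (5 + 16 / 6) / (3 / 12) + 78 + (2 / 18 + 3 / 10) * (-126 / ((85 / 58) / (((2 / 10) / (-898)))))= -715586239 / 954125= -749.99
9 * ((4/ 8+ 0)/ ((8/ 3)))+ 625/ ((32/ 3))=1929/ 32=60.28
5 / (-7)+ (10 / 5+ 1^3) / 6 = -3 / 14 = -0.21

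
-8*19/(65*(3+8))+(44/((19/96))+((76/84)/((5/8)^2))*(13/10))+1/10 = 3212512361/14264250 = 225.21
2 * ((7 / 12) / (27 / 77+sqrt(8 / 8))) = 539 / 624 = 0.86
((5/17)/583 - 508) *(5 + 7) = -6095.99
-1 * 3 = -3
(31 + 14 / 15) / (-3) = -479 / 45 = -10.64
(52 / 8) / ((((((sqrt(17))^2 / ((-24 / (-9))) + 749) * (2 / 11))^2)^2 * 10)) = 0.00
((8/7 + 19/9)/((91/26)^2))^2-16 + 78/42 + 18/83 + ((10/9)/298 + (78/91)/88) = -71777434893805/5185495912212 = -13.84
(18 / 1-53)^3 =-42875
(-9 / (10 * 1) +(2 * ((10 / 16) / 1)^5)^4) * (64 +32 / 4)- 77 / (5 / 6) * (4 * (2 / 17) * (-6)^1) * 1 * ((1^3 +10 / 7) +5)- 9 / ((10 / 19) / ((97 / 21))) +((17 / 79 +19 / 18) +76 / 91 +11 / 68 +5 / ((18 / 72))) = 89989209287147053419949177 / 49535857913384738488320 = 1816.65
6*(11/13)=66/13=5.08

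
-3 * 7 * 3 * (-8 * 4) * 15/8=3780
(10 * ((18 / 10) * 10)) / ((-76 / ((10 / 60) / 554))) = -15 / 21052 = -0.00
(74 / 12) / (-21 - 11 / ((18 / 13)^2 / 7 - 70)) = -1525991 / 5157579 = -0.30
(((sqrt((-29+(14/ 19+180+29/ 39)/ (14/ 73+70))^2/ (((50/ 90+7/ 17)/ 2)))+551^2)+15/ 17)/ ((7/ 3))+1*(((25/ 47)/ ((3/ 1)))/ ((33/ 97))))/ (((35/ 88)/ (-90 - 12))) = -1152734817008/ 34545 - 3215101098*sqrt(1258)/ 27316471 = -33373253.06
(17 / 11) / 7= 17 / 77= 0.22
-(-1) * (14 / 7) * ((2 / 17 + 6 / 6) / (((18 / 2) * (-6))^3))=-19 / 1338444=-0.00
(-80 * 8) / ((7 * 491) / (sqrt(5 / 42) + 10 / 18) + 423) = -1980800 / 20941329-2199680 * sqrt(210) / 565415883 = -0.15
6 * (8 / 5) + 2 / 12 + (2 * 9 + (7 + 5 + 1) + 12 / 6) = 1283 / 30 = 42.77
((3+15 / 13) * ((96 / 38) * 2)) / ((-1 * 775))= -5184 / 191425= -0.03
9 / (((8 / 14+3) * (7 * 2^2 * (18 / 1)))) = 1 / 200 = 0.00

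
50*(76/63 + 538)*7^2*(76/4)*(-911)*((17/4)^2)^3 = -1241849898315194875/9216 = -134749337924825.83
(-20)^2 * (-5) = -2000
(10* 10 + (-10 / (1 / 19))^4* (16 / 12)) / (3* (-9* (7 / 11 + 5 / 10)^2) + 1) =-2523014705200 / 49173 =-51308944.04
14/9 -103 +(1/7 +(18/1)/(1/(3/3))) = -5248/63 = -83.30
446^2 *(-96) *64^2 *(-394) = 30817479819264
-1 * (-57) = 57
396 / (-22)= -18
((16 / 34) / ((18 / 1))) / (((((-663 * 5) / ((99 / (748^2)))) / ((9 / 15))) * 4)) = -1 / 4777401200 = -0.00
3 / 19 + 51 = 972 / 19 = 51.16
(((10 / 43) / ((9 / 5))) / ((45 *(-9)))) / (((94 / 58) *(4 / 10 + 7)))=-1450 / 54512433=-0.00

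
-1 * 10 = -10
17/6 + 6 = 53/6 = 8.83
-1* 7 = -7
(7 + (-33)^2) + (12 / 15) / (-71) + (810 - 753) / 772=1096.06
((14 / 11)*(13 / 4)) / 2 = 91 / 44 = 2.07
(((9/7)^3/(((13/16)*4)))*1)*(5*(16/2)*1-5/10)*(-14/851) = -230364/542087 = -0.42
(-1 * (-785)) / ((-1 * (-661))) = 785 / 661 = 1.19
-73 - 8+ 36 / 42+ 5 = -75.14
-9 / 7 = -1.29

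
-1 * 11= -11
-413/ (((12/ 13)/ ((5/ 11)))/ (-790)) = 160663.26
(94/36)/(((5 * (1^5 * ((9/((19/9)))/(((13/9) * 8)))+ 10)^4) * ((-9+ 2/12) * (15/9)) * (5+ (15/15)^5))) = -358274272884736/700519425419681247975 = -0.00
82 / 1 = 82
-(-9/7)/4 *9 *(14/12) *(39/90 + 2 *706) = 381357/80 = 4766.96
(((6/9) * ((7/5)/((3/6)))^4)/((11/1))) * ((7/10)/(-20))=-67228/515625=-0.13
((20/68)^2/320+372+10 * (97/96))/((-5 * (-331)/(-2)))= -21202211/45916320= -0.46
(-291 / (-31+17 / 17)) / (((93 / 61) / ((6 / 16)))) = 5917 / 2480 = 2.39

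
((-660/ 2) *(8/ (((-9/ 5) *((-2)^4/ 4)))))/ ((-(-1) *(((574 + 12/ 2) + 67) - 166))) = 1100/ 1443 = 0.76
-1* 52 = -52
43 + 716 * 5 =3623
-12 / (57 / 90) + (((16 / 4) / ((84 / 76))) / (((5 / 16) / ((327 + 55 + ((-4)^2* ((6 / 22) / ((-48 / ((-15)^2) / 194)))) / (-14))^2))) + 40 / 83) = 5034600273443072 / 981753465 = 5128171.64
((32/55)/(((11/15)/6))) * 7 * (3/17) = 12096/2057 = 5.88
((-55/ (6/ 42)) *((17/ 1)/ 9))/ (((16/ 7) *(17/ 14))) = -18865/ 72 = -262.01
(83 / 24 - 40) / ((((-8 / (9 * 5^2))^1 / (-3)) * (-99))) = 31.14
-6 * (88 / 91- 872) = 475584 / 91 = 5226.20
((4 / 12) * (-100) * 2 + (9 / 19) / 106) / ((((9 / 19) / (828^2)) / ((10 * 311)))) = -300062541224.15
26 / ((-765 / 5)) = -0.17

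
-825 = -825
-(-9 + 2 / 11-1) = 108 / 11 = 9.82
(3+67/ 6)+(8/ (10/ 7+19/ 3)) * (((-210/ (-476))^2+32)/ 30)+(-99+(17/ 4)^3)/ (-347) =240669671171/ 15692283840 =15.34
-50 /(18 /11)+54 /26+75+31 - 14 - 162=-11522 /117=-98.48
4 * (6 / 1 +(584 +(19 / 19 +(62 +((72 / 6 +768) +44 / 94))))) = 269492 / 47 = 5733.87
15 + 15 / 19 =300 / 19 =15.79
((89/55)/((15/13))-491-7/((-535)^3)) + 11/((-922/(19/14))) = -31936540055526587/65228027056500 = -489.61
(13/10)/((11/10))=13/11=1.18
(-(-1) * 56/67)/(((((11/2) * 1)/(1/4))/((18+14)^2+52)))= 30128/737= 40.88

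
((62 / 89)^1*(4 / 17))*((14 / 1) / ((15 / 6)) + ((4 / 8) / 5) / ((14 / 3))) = 48794 / 52955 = 0.92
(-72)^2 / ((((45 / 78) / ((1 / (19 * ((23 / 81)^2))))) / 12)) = 3537271296 / 50255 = 70386.45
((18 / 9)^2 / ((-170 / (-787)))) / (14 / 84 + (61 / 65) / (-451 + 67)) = 7857408 / 69683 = 112.76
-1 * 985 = -985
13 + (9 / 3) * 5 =28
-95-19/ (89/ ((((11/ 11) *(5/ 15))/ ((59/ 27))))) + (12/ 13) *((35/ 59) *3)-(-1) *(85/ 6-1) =-556909/ 6942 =-80.22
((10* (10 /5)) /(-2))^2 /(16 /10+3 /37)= 18500 /311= 59.49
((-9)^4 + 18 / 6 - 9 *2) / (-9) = -2182 / 3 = -727.33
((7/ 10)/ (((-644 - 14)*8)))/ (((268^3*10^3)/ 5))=-1/ 28950243328000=-0.00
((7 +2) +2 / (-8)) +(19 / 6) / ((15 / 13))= 2069 / 180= 11.49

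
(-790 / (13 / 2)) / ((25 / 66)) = -20856 / 65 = -320.86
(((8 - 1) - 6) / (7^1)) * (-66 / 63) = -22 / 147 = -0.15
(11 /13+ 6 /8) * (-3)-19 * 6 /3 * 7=-14081 /52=-270.79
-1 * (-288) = 288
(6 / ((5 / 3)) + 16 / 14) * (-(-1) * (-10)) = -332 / 7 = -47.43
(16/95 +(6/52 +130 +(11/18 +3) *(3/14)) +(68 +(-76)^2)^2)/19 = 3542976932557/1971060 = 1797498.27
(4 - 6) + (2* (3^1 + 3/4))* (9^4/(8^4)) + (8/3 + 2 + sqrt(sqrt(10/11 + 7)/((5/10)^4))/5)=4* 11^(3/4)* 87^(1/4)/55 + 360781/24576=16.02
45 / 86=0.52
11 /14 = 0.79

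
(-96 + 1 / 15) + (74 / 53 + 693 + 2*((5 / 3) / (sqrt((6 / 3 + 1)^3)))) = 10*sqrt(3) / 27 + 475778 / 795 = 599.10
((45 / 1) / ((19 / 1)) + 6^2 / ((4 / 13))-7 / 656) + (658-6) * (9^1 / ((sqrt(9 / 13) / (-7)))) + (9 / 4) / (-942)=233560301 / 1956848-13692 * sqrt(13)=-49247.85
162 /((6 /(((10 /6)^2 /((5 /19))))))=285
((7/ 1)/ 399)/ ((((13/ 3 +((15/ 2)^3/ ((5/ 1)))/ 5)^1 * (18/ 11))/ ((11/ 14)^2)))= 0.00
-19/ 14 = -1.36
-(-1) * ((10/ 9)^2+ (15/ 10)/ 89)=18043/ 14418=1.25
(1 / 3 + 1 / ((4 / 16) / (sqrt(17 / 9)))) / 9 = 1 / 27 + 4*sqrt(17) / 27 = 0.65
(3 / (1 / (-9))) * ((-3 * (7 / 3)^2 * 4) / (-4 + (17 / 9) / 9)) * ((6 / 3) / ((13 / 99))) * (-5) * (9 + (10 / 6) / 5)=330806.35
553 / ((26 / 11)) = 6083 / 26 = 233.96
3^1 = 3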